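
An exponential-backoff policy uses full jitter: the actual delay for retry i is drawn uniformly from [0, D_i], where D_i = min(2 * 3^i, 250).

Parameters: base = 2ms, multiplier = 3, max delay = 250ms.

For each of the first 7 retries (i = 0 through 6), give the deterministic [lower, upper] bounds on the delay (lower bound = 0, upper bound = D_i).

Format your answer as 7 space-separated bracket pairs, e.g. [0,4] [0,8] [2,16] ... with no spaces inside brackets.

Computing bounds per retry:
  i=0: D_i=min(2*3^0,250)=2, bounds=[0,2]
  i=1: D_i=min(2*3^1,250)=6, bounds=[0,6]
  i=2: D_i=min(2*3^2,250)=18, bounds=[0,18]
  i=3: D_i=min(2*3^3,250)=54, bounds=[0,54]
  i=4: D_i=min(2*3^4,250)=162, bounds=[0,162]
  i=5: D_i=min(2*3^5,250)=250, bounds=[0,250]
  i=6: D_i=min(2*3^6,250)=250, bounds=[0,250]

Answer: [0,2] [0,6] [0,18] [0,54] [0,162] [0,250] [0,250]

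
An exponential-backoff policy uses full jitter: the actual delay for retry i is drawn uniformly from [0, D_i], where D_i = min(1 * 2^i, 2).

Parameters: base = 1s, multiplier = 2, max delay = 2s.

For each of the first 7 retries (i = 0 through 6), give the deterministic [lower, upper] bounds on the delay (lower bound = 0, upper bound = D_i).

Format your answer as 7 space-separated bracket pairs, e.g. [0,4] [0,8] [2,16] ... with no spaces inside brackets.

Computing bounds per retry:
  i=0: D_i=min(1*2^0,2)=1, bounds=[0,1]
  i=1: D_i=min(1*2^1,2)=2, bounds=[0,2]
  i=2: D_i=min(1*2^2,2)=2, bounds=[0,2]
  i=3: D_i=min(1*2^3,2)=2, bounds=[0,2]
  i=4: D_i=min(1*2^4,2)=2, bounds=[0,2]
  i=5: D_i=min(1*2^5,2)=2, bounds=[0,2]
  i=6: D_i=min(1*2^6,2)=2, bounds=[0,2]

Answer: [0,1] [0,2] [0,2] [0,2] [0,2] [0,2] [0,2]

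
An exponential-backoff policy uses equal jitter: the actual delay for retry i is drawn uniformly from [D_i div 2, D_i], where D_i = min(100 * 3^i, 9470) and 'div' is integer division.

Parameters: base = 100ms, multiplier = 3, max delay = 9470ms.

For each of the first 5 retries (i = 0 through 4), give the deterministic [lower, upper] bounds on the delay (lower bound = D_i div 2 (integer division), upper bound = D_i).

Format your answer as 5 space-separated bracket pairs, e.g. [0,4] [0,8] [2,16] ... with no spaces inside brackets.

Computing bounds per retry:
  i=0: D_i=min(100*3^0,9470)=100, bounds=[50,100]
  i=1: D_i=min(100*3^1,9470)=300, bounds=[150,300]
  i=2: D_i=min(100*3^2,9470)=900, bounds=[450,900]
  i=3: D_i=min(100*3^3,9470)=2700, bounds=[1350,2700]
  i=4: D_i=min(100*3^4,9470)=8100, bounds=[4050,8100]

Answer: [50,100] [150,300] [450,900] [1350,2700] [4050,8100]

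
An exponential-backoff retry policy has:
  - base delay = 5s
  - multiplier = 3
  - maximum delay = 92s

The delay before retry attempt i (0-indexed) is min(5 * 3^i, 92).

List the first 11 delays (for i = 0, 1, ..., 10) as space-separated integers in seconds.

Computing each delay:
  i=0: min(5*3^0, 92) = 5
  i=1: min(5*3^1, 92) = 15
  i=2: min(5*3^2, 92) = 45
  i=3: min(5*3^3, 92) = 92
  i=4: min(5*3^4, 92) = 92
  i=5: min(5*3^5, 92) = 92
  i=6: min(5*3^6, 92) = 92
  i=7: min(5*3^7, 92) = 92
  i=8: min(5*3^8, 92) = 92
  i=9: min(5*3^9, 92) = 92
  i=10: min(5*3^10, 92) = 92

Answer: 5 15 45 92 92 92 92 92 92 92 92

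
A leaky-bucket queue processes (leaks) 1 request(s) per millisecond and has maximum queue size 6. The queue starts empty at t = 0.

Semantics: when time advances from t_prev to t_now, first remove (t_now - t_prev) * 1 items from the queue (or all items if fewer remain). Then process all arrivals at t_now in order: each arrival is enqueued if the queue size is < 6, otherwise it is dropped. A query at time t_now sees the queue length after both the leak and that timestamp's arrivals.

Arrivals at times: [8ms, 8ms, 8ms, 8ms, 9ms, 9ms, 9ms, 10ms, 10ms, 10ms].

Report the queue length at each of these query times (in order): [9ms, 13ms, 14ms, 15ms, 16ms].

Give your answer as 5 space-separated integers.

Queue lengths at query times:
  query t=9ms: backlog = 6
  query t=13ms: backlog = 3
  query t=14ms: backlog = 2
  query t=15ms: backlog = 1
  query t=16ms: backlog = 0

Answer: 6 3 2 1 0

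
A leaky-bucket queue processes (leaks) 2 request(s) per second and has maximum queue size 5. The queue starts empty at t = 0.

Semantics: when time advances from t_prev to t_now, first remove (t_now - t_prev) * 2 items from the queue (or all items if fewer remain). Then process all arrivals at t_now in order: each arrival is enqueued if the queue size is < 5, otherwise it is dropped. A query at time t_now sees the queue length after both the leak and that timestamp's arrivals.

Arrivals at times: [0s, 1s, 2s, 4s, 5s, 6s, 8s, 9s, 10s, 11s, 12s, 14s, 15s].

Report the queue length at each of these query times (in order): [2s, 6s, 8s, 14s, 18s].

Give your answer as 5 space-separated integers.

Answer: 1 1 1 1 0

Derivation:
Queue lengths at query times:
  query t=2s: backlog = 1
  query t=6s: backlog = 1
  query t=8s: backlog = 1
  query t=14s: backlog = 1
  query t=18s: backlog = 0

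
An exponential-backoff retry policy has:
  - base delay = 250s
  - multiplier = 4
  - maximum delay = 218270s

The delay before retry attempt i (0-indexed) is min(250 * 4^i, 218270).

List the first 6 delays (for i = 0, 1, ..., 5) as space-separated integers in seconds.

Computing each delay:
  i=0: min(250*4^0, 218270) = 250
  i=1: min(250*4^1, 218270) = 1000
  i=2: min(250*4^2, 218270) = 4000
  i=3: min(250*4^3, 218270) = 16000
  i=4: min(250*4^4, 218270) = 64000
  i=5: min(250*4^5, 218270) = 218270

Answer: 250 1000 4000 16000 64000 218270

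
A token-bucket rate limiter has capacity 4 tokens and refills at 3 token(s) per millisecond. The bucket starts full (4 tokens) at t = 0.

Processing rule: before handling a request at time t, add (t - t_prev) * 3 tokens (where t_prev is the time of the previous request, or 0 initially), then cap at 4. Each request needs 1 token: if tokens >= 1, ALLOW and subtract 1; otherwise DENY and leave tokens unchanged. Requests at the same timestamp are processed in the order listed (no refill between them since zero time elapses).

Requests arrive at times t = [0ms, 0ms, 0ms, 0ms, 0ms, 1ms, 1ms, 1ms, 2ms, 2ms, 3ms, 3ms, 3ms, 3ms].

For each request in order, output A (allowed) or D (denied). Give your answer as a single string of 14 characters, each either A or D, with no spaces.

Answer: AAAADAAAAAAAAA

Derivation:
Simulating step by step:
  req#1 t=0ms: ALLOW
  req#2 t=0ms: ALLOW
  req#3 t=0ms: ALLOW
  req#4 t=0ms: ALLOW
  req#5 t=0ms: DENY
  req#6 t=1ms: ALLOW
  req#7 t=1ms: ALLOW
  req#8 t=1ms: ALLOW
  req#9 t=2ms: ALLOW
  req#10 t=2ms: ALLOW
  req#11 t=3ms: ALLOW
  req#12 t=3ms: ALLOW
  req#13 t=3ms: ALLOW
  req#14 t=3ms: ALLOW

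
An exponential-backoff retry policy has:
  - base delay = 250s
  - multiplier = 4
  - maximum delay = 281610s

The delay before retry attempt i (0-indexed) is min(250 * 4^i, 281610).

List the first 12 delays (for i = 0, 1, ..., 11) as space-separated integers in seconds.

Computing each delay:
  i=0: min(250*4^0, 281610) = 250
  i=1: min(250*4^1, 281610) = 1000
  i=2: min(250*4^2, 281610) = 4000
  i=3: min(250*4^3, 281610) = 16000
  i=4: min(250*4^4, 281610) = 64000
  i=5: min(250*4^5, 281610) = 256000
  i=6: min(250*4^6, 281610) = 281610
  i=7: min(250*4^7, 281610) = 281610
  i=8: min(250*4^8, 281610) = 281610
  i=9: min(250*4^9, 281610) = 281610
  i=10: min(250*4^10, 281610) = 281610
  i=11: min(250*4^11, 281610) = 281610

Answer: 250 1000 4000 16000 64000 256000 281610 281610 281610 281610 281610 281610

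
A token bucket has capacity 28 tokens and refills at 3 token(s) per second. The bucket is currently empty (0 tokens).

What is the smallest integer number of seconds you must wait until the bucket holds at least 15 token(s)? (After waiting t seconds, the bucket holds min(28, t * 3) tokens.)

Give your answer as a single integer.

Answer: 5

Derivation:
Need t * 3 >= 15, so t >= 15/3.
Smallest integer t = ceil(15/3) = 5.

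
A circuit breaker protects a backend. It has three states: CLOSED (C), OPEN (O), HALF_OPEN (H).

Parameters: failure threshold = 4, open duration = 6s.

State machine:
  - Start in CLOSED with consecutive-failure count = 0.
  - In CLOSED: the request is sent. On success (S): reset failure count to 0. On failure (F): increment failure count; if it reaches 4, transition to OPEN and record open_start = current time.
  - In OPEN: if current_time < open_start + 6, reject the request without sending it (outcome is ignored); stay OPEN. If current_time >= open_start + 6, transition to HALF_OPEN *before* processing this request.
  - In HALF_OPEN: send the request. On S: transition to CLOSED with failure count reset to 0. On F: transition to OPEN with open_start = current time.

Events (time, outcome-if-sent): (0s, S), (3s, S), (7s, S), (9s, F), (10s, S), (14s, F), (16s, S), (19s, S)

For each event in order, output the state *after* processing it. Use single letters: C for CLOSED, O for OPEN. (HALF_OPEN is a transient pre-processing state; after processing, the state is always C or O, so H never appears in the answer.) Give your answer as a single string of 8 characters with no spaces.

Answer: CCCCCCCC

Derivation:
State after each event:
  event#1 t=0s outcome=S: state=CLOSED
  event#2 t=3s outcome=S: state=CLOSED
  event#3 t=7s outcome=S: state=CLOSED
  event#4 t=9s outcome=F: state=CLOSED
  event#5 t=10s outcome=S: state=CLOSED
  event#6 t=14s outcome=F: state=CLOSED
  event#7 t=16s outcome=S: state=CLOSED
  event#8 t=19s outcome=S: state=CLOSED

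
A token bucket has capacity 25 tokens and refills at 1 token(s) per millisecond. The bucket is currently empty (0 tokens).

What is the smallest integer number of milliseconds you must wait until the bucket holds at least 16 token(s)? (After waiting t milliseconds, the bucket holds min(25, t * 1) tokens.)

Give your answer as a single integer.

Need t * 1 >= 16, so t >= 16/1.
Smallest integer t = ceil(16/1) = 16.

Answer: 16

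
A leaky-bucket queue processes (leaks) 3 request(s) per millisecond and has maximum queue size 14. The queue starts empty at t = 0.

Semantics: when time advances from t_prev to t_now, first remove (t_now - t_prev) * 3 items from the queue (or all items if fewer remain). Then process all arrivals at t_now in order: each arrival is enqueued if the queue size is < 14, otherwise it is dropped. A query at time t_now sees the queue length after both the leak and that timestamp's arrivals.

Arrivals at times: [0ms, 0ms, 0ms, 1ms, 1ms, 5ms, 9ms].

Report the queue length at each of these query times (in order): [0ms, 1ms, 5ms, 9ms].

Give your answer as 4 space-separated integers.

Queue lengths at query times:
  query t=0ms: backlog = 3
  query t=1ms: backlog = 2
  query t=5ms: backlog = 1
  query t=9ms: backlog = 1

Answer: 3 2 1 1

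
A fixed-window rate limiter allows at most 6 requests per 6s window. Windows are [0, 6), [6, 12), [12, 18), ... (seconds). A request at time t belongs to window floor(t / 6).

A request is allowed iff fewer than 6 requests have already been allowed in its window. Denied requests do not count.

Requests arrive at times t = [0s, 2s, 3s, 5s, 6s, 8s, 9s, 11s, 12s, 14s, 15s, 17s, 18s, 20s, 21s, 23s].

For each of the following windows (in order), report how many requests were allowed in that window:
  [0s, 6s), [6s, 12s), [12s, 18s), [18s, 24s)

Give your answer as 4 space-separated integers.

Processing requests:
  req#1 t=0s (window 0): ALLOW
  req#2 t=2s (window 0): ALLOW
  req#3 t=3s (window 0): ALLOW
  req#4 t=5s (window 0): ALLOW
  req#5 t=6s (window 1): ALLOW
  req#6 t=8s (window 1): ALLOW
  req#7 t=9s (window 1): ALLOW
  req#8 t=11s (window 1): ALLOW
  req#9 t=12s (window 2): ALLOW
  req#10 t=14s (window 2): ALLOW
  req#11 t=15s (window 2): ALLOW
  req#12 t=17s (window 2): ALLOW
  req#13 t=18s (window 3): ALLOW
  req#14 t=20s (window 3): ALLOW
  req#15 t=21s (window 3): ALLOW
  req#16 t=23s (window 3): ALLOW

Allowed counts by window: 4 4 4 4

Answer: 4 4 4 4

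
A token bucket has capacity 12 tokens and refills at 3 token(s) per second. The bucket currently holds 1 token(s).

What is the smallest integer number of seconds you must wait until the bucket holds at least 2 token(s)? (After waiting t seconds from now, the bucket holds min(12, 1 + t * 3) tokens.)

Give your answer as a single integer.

Answer: 1

Derivation:
Need 1 + t * 3 >= 2, so t >= 1/3.
Smallest integer t = ceil(1/3) = 1.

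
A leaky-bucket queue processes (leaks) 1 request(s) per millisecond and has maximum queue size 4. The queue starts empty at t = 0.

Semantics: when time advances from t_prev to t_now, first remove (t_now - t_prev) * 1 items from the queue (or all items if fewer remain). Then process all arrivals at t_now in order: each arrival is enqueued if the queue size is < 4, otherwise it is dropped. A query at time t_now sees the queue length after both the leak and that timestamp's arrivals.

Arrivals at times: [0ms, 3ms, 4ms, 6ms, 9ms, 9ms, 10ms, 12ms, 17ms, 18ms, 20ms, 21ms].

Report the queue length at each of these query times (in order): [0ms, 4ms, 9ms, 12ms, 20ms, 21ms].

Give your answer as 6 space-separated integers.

Answer: 1 1 2 1 1 1

Derivation:
Queue lengths at query times:
  query t=0ms: backlog = 1
  query t=4ms: backlog = 1
  query t=9ms: backlog = 2
  query t=12ms: backlog = 1
  query t=20ms: backlog = 1
  query t=21ms: backlog = 1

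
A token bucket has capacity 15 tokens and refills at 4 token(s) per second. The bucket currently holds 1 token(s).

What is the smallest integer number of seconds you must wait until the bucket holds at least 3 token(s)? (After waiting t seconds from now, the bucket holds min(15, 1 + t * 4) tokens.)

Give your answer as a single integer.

Answer: 1

Derivation:
Need 1 + t * 4 >= 3, so t >= 2/4.
Smallest integer t = ceil(2/4) = 1.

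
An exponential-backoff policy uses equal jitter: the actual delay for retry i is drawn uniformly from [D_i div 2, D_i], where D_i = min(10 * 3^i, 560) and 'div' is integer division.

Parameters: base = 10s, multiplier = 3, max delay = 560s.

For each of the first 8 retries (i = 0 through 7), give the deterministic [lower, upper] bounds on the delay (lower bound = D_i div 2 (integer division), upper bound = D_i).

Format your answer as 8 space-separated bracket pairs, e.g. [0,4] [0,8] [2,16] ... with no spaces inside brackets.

Answer: [5,10] [15,30] [45,90] [135,270] [280,560] [280,560] [280,560] [280,560]

Derivation:
Computing bounds per retry:
  i=0: D_i=min(10*3^0,560)=10, bounds=[5,10]
  i=1: D_i=min(10*3^1,560)=30, bounds=[15,30]
  i=2: D_i=min(10*3^2,560)=90, bounds=[45,90]
  i=3: D_i=min(10*3^3,560)=270, bounds=[135,270]
  i=4: D_i=min(10*3^4,560)=560, bounds=[280,560]
  i=5: D_i=min(10*3^5,560)=560, bounds=[280,560]
  i=6: D_i=min(10*3^6,560)=560, bounds=[280,560]
  i=7: D_i=min(10*3^7,560)=560, bounds=[280,560]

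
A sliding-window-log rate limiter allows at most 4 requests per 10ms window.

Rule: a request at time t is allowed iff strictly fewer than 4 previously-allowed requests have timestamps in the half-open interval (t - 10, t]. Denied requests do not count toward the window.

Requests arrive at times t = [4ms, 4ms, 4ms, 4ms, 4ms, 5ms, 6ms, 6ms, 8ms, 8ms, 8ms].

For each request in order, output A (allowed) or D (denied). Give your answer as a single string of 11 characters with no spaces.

Answer: AAAADDDDDDD

Derivation:
Tracking allowed requests in the window:
  req#1 t=4ms: ALLOW
  req#2 t=4ms: ALLOW
  req#3 t=4ms: ALLOW
  req#4 t=4ms: ALLOW
  req#5 t=4ms: DENY
  req#6 t=5ms: DENY
  req#7 t=6ms: DENY
  req#8 t=6ms: DENY
  req#9 t=8ms: DENY
  req#10 t=8ms: DENY
  req#11 t=8ms: DENY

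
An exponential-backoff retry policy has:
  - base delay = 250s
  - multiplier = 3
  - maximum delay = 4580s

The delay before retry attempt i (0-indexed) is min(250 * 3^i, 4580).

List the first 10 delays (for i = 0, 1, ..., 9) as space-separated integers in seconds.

Answer: 250 750 2250 4580 4580 4580 4580 4580 4580 4580

Derivation:
Computing each delay:
  i=0: min(250*3^0, 4580) = 250
  i=1: min(250*3^1, 4580) = 750
  i=2: min(250*3^2, 4580) = 2250
  i=3: min(250*3^3, 4580) = 4580
  i=4: min(250*3^4, 4580) = 4580
  i=5: min(250*3^5, 4580) = 4580
  i=6: min(250*3^6, 4580) = 4580
  i=7: min(250*3^7, 4580) = 4580
  i=8: min(250*3^8, 4580) = 4580
  i=9: min(250*3^9, 4580) = 4580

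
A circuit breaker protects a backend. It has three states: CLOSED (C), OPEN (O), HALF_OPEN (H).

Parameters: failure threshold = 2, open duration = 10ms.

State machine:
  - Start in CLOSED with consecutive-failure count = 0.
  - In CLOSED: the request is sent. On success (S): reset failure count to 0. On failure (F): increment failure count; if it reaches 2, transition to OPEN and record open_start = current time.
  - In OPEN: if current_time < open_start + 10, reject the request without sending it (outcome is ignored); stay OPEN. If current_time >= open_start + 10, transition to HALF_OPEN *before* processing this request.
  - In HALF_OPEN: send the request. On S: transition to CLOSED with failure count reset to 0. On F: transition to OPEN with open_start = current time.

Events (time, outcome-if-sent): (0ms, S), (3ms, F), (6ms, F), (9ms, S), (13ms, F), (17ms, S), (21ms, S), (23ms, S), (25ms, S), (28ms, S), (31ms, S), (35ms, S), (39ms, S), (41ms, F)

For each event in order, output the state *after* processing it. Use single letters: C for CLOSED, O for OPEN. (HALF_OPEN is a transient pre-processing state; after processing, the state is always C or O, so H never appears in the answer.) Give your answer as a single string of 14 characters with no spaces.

Answer: CCOOOCCCCCCCCC

Derivation:
State after each event:
  event#1 t=0ms outcome=S: state=CLOSED
  event#2 t=3ms outcome=F: state=CLOSED
  event#3 t=6ms outcome=F: state=OPEN
  event#4 t=9ms outcome=S: state=OPEN
  event#5 t=13ms outcome=F: state=OPEN
  event#6 t=17ms outcome=S: state=CLOSED
  event#7 t=21ms outcome=S: state=CLOSED
  event#8 t=23ms outcome=S: state=CLOSED
  event#9 t=25ms outcome=S: state=CLOSED
  event#10 t=28ms outcome=S: state=CLOSED
  event#11 t=31ms outcome=S: state=CLOSED
  event#12 t=35ms outcome=S: state=CLOSED
  event#13 t=39ms outcome=S: state=CLOSED
  event#14 t=41ms outcome=F: state=CLOSED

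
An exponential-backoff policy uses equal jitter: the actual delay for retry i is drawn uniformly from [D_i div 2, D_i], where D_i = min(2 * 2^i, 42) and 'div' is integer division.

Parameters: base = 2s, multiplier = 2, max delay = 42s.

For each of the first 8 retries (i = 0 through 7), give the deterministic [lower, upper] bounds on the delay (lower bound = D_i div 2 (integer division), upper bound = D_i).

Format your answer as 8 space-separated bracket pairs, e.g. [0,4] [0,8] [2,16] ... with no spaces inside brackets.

Answer: [1,2] [2,4] [4,8] [8,16] [16,32] [21,42] [21,42] [21,42]

Derivation:
Computing bounds per retry:
  i=0: D_i=min(2*2^0,42)=2, bounds=[1,2]
  i=1: D_i=min(2*2^1,42)=4, bounds=[2,4]
  i=2: D_i=min(2*2^2,42)=8, bounds=[4,8]
  i=3: D_i=min(2*2^3,42)=16, bounds=[8,16]
  i=4: D_i=min(2*2^4,42)=32, bounds=[16,32]
  i=5: D_i=min(2*2^5,42)=42, bounds=[21,42]
  i=6: D_i=min(2*2^6,42)=42, bounds=[21,42]
  i=7: D_i=min(2*2^7,42)=42, bounds=[21,42]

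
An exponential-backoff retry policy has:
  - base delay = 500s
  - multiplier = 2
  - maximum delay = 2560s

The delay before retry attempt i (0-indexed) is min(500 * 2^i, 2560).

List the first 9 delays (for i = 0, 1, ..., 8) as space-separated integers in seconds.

Answer: 500 1000 2000 2560 2560 2560 2560 2560 2560

Derivation:
Computing each delay:
  i=0: min(500*2^0, 2560) = 500
  i=1: min(500*2^1, 2560) = 1000
  i=2: min(500*2^2, 2560) = 2000
  i=3: min(500*2^3, 2560) = 2560
  i=4: min(500*2^4, 2560) = 2560
  i=5: min(500*2^5, 2560) = 2560
  i=6: min(500*2^6, 2560) = 2560
  i=7: min(500*2^7, 2560) = 2560
  i=8: min(500*2^8, 2560) = 2560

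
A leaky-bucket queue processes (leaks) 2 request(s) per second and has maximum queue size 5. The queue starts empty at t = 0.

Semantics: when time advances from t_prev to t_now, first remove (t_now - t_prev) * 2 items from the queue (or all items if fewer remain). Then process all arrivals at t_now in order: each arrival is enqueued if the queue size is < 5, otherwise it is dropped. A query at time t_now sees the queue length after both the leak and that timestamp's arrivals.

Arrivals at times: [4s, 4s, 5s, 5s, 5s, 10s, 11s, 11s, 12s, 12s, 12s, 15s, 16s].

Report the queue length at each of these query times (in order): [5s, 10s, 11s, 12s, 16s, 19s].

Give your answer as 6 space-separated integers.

Answer: 3 1 2 3 1 0

Derivation:
Queue lengths at query times:
  query t=5s: backlog = 3
  query t=10s: backlog = 1
  query t=11s: backlog = 2
  query t=12s: backlog = 3
  query t=16s: backlog = 1
  query t=19s: backlog = 0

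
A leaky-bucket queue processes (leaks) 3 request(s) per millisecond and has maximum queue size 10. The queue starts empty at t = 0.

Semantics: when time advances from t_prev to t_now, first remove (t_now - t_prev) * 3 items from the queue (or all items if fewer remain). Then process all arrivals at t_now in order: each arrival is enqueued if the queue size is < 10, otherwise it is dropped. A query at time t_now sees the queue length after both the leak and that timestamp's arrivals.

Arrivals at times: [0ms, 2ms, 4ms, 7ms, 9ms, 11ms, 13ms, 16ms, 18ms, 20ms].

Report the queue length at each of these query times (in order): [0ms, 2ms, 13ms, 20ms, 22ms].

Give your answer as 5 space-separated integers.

Answer: 1 1 1 1 0

Derivation:
Queue lengths at query times:
  query t=0ms: backlog = 1
  query t=2ms: backlog = 1
  query t=13ms: backlog = 1
  query t=20ms: backlog = 1
  query t=22ms: backlog = 0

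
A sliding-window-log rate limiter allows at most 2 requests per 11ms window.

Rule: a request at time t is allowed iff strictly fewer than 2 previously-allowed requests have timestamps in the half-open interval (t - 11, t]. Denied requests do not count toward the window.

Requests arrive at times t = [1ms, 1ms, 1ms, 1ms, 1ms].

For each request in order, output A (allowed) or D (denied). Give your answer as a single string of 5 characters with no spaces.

Answer: AADDD

Derivation:
Tracking allowed requests in the window:
  req#1 t=1ms: ALLOW
  req#2 t=1ms: ALLOW
  req#3 t=1ms: DENY
  req#4 t=1ms: DENY
  req#5 t=1ms: DENY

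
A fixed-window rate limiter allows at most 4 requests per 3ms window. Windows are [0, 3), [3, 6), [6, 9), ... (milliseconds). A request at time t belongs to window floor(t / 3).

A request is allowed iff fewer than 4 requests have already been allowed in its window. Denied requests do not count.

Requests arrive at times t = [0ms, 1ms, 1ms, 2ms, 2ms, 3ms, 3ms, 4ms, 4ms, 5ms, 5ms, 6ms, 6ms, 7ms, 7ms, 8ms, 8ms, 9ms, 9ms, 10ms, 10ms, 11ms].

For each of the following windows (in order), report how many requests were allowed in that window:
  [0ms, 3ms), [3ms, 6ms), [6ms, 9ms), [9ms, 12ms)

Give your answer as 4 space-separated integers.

Answer: 4 4 4 4

Derivation:
Processing requests:
  req#1 t=0ms (window 0): ALLOW
  req#2 t=1ms (window 0): ALLOW
  req#3 t=1ms (window 0): ALLOW
  req#4 t=2ms (window 0): ALLOW
  req#5 t=2ms (window 0): DENY
  req#6 t=3ms (window 1): ALLOW
  req#7 t=3ms (window 1): ALLOW
  req#8 t=4ms (window 1): ALLOW
  req#9 t=4ms (window 1): ALLOW
  req#10 t=5ms (window 1): DENY
  req#11 t=5ms (window 1): DENY
  req#12 t=6ms (window 2): ALLOW
  req#13 t=6ms (window 2): ALLOW
  req#14 t=7ms (window 2): ALLOW
  req#15 t=7ms (window 2): ALLOW
  req#16 t=8ms (window 2): DENY
  req#17 t=8ms (window 2): DENY
  req#18 t=9ms (window 3): ALLOW
  req#19 t=9ms (window 3): ALLOW
  req#20 t=10ms (window 3): ALLOW
  req#21 t=10ms (window 3): ALLOW
  req#22 t=11ms (window 3): DENY

Allowed counts by window: 4 4 4 4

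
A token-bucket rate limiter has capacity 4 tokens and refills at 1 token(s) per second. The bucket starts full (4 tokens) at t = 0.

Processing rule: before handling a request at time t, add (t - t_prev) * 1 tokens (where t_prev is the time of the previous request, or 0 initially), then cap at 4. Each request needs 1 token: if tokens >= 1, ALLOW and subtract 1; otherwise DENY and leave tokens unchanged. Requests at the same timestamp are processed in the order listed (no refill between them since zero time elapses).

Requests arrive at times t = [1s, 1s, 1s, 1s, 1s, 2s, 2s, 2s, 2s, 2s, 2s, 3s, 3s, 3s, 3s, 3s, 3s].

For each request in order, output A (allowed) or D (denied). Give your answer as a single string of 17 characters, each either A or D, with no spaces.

Simulating step by step:
  req#1 t=1s: ALLOW
  req#2 t=1s: ALLOW
  req#3 t=1s: ALLOW
  req#4 t=1s: ALLOW
  req#5 t=1s: DENY
  req#6 t=2s: ALLOW
  req#7 t=2s: DENY
  req#8 t=2s: DENY
  req#9 t=2s: DENY
  req#10 t=2s: DENY
  req#11 t=2s: DENY
  req#12 t=3s: ALLOW
  req#13 t=3s: DENY
  req#14 t=3s: DENY
  req#15 t=3s: DENY
  req#16 t=3s: DENY
  req#17 t=3s: DENY

Answer: AAAADADDDDDADDDDD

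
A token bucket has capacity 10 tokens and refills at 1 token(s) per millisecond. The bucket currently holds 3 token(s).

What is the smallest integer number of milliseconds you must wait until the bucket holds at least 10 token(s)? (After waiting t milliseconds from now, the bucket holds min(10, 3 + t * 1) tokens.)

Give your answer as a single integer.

Answer: 7

Derivation:
Need 3 + t * 1 >= 10, so t >= 7/1.
Smallest integer t = ceil(7/1) = 7.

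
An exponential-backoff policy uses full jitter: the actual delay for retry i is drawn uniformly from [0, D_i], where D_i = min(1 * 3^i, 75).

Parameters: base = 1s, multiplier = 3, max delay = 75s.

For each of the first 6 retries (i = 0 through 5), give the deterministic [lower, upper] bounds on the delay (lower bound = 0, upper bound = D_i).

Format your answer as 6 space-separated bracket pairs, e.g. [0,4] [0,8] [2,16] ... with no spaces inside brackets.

Answer: [0,1] [0,3] [0,9] [0,27] [0,75] [0,75]

Derivation:
Computing bounds per retry:
  i=0: D_i=min(1*3^0,75)=1, bounds=[0,1]
  i=1: D_i=min(1*3^1,75)=3, bounds=[0,3]
  i=2: D_i=min(1*3^2,75)=9, bounds=[0,9]
  i=3: D_i=min(1*3^3,75)=27, bounds=[0,27]
  i=4: D_i=min(1*3^4,75)=75, bounds=[0,75]
  i=5: D_i=min(1*3^5,75)=75, bounds=[0,75]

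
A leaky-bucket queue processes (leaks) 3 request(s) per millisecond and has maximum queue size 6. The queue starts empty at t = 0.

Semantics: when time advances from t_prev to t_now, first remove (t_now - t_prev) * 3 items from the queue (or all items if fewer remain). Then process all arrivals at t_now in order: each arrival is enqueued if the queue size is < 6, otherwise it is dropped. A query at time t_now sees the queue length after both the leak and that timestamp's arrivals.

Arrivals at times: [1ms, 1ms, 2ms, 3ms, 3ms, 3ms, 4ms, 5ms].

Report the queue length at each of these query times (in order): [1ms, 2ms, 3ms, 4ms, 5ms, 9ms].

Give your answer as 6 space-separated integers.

Answer: 2 1 3 1 1 0

Derivation:
Queue lengths at query times:
  query t=1ms: backlog = 2
  query t=2ms: backlog = 1
  query t=3ms: backlog = 3
  query t=4ms: backlog = 1
  query t=5ms: backlog = 1
  query t=9ms: backlog = 0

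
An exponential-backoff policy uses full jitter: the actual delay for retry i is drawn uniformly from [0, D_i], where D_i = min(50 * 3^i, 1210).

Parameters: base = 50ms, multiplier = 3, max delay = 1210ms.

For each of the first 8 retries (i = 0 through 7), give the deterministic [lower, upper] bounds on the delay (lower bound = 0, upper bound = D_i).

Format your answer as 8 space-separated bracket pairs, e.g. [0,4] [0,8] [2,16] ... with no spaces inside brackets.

Computing bounds per retry:
  i=0: D_i=min(50*3^0,1210)=50, bounds=[0,50]
  i=1: D_i=min(50*3^1,1210)=150, bounds=[0,150]
  i=2: D_i=min(50*3^2,1210)=450, bounds=[0,450]
  i=3: D_i=min(50*3^3,1210)=1210, bounds=[0,1210]
  i=4: D_i=min(50*3^4,1210)=1210, bounds=[0,1210]
  i=5: D_i=min(50*3^5,1210)=1210, bounds=[0,1210]
  i=6: D_i=min(50*3^6,1210)=1210, bounds=[0,1210]
  i=7: D_i=min(50*3^7,1210)=1210, bounds=[0,1210]

Answer: [0,50] [0,150] [0,450] [0,1210] [0,1210] [0,1210] [0,1210] [0,1210]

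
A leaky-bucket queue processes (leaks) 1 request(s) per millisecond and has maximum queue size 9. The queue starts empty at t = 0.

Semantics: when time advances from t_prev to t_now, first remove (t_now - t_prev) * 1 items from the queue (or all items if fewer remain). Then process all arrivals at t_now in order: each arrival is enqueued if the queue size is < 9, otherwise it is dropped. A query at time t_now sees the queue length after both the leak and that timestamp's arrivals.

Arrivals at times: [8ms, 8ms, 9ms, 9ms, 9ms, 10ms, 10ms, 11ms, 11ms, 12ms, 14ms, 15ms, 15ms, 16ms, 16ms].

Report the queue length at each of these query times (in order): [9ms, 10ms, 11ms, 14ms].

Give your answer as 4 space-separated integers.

Answer: 4 5 6 5

Derivation:
Queue lengths at query times:
  query t=9ms: backlog = 4
  query t=10ms: backlog = 5
  query t=11ms: backlog = 6
  query t=14ms: backlog = 5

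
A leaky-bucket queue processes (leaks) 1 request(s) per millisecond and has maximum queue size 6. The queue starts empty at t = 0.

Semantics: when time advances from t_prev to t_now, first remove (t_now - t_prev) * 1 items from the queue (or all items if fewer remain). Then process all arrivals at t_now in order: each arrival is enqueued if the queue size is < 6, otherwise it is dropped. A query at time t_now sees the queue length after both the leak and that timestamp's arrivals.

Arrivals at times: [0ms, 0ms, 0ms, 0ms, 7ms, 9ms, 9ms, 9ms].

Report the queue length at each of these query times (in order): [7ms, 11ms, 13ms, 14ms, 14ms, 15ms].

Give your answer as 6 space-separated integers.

Queue lengths at query times:
  query t=7ms: backlog = 1
  query t=11ms: backlog = 1
  query t=13ms: backlog = 0
  query t=14ms: backlog = 0
  query t=14ms: backlog = 0
  query t=15ms: backlog = 0

Answer: 1 1 0 0 0 0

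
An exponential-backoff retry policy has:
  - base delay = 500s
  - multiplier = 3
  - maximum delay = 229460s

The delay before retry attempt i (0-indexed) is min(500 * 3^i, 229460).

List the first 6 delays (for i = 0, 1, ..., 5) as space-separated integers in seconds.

Answer: 500 1500 4500 13500 40500 121500

Derivation:
Computing each delay:
  i=0: min(500*3^0, 229460) = 500
  i=1: min(500*3^1, 229460) = 1500
  i=2: min(500*3^2, 229460) = 4500
  i=3: min(500*3^3, 229460) = 13500
  i=4: min(500*3^4, 229460) = 40500
  i=5: min(500*3^5, 229460) = 121500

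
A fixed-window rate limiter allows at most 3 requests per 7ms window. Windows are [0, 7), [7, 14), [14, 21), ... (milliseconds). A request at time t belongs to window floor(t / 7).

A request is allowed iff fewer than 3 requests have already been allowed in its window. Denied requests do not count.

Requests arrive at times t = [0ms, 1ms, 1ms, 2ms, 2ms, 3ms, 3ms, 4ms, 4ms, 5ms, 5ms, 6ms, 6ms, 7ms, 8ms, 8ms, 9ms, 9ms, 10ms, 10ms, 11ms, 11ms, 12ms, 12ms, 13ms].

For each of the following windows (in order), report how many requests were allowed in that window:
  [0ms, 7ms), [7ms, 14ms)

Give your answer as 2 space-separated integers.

Answer: 3 3

Derivation:
Processing requests:
  req#1 t=0ms (window 0): ALLOW
  req#2 t=1ms (window 0): ALLOW
  req#3 t=1ms (window 0): ALLOW
  req#4 t=2ms (window 0): DENY
  req#5 t=2ms (window 0): DENY
  req#6 t=3ms (window 0): DENY
  req#7 t=3ms (window 0): DENY
  req#8 t=4ms (window 0): DENY
  req#9 t=4ms (window 0): DENY
  req#10 t=5ms (window 0): DENY
  req#11 t=5ms (window 0): DENY
  req#12 t=6ms (window 0): DENY
  req#13 t=6ms (window 0): DENY
  req#14 t=7ms (window 1): ALLOW
  req#15 t=8ms (window 1): ALLOW
  req#16 t=8ms (window 1): ALLOW
  req#17 t=9ms (window 1): DENY
  req#18 t=9ms (window 1): DENY
  req#19 t=10ms (window 1): DENY
  req#20 t=10ms (window 1): DENY
  req#21 t=11ms (window 1): DENY
  req#22 t=11ms (window 1): DENY
  req#23 t=12ms (window 1): DENY
  req#24 t=12ms (window 1): DENY
  req#25 t=13ms (window 1): DENY

Allowed counts by window: 3 3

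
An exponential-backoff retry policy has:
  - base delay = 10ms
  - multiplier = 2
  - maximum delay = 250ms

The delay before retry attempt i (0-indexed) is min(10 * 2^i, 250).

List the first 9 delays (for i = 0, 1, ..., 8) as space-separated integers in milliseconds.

Computing each delay:
  i=0: min(10*2^0, 250) = 10
  i=1: min(10*2^1, 250) = 20
  i=2: min(10*2^2, 250) = 40
  i=3: min(10*2^3, 250) = 80
  i=4: min(10*2^4, 250) = 160
  i=5: min(10*2^5, 250) = 250
  i=6: min(10*2^6, 250) = 250
  i=7: min(10*2^7, 250) = 250
  i=8: min(10*2^8, 250) = 250

Answer: 10 20 40 80 160 250 250 250 250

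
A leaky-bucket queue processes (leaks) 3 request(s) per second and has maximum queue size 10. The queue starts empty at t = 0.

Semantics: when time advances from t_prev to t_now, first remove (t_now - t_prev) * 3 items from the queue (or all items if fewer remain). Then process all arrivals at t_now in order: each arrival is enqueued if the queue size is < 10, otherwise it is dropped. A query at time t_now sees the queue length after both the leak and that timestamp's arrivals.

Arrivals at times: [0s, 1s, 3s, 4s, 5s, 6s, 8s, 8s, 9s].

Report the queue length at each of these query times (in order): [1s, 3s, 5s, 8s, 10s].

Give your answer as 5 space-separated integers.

Queue lengths at query times:
  query t=1s: backlog = 1
  query t=3s: backlog = 1
  query t=5s: backlog = 1
  query t=8s: backlog = 2
  query t=10s: backlog = 0

Answer: 1 1 1 2 0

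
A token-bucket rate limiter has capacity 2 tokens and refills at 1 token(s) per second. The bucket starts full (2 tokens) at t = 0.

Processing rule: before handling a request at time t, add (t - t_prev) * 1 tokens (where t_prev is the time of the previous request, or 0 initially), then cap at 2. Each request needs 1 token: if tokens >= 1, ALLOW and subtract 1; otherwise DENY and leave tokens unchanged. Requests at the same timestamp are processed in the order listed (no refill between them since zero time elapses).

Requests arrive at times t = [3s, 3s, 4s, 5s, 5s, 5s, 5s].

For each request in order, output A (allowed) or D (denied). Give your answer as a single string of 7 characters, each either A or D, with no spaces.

Answer: AAAADDD

Derivation:
Simulating step by step:
  req#1 t=3s: ALLOW
  req#2 t=3s: ALLOW
  req#3 t=4s: ALLOW
  req#4 t=5s: ALLOW
  req#5 t=5s: DENY
  req#6 t=5s: DENY
  req#7 t=5s: DENY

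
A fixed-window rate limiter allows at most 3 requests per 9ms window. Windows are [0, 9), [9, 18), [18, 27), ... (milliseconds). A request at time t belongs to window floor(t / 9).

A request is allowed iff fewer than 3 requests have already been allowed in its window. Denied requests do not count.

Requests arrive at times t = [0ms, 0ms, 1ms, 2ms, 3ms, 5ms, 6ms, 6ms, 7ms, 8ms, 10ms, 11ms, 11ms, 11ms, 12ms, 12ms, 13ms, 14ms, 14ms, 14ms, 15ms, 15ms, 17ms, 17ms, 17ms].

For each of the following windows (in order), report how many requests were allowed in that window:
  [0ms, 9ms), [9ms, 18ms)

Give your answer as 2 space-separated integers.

Answer: 3 3

Derivation:
Processing requests:
  req#1 t=0ms (window 0): ALLOW
  req#2 t=0ms (window 0): ALLOW
  req#3 t=1ms (window 0): ALLOW
  req#4 t=2ms (window 0): DENY
  req#5 t=3ms (window 0): DENY
  req#6 t=5ms (window 0): DENY
  req#7 t=6ms (window 0): DENY
  req#8 t=6ms (window 0): DENY
  req#9 t=7ms (window 0): DENY
  req#10 t=8ms (window 0): DENY
  req#11 t=10ms (window 1): ALLOW
  req#12 t=11ms (window 1): ALLOW
  req#13 t=11ms (window 1): ALLOW
  req#14 t=11ms (window 1): DENY
  req#15 t=12ms (window 1): DENY
  req#16 t=12ms (window 1): DENY
  req#17 t=13ms (window 1): DENY
  req#18 t=14ms (window 1): DENY
  req#19 t=14ms (window 1): DENY
  req#20 t=14ms (window 1): DENY
  req#21 t=15ms (window 1): DENY
  req#22 t=15ms (window 1): DENY
  req#23 t=17ms (window 1): DENY
  req#24 t=17ms (window 1): DENY
  req#25 t=17ms (window 1): DENY

Allowed counts by window: 3 3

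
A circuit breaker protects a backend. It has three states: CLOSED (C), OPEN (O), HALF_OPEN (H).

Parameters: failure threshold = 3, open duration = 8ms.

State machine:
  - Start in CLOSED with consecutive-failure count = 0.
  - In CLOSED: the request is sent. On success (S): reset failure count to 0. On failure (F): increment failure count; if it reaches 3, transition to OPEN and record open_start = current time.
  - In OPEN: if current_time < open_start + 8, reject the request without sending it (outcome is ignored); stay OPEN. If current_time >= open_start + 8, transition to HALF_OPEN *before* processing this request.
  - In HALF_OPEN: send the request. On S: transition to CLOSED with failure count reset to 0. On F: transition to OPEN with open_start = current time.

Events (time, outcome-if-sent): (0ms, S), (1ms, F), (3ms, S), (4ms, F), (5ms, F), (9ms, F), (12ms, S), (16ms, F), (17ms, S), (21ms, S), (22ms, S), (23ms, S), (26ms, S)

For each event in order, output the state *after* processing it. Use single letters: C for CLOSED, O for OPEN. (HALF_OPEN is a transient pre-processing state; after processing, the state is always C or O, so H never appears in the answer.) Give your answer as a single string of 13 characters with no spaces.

Answer: CCCCCOOOCCCCC

Derivation:
State after each event:
  event#1 t=0ms outcome=S: state=CLOSED
  event#2 t=1ms outcome=F: state=CLOSED
  event#3 t=3ms outcome=S: state=CLOSED
  event#4 t=4ms outcome=F: state=CLOSED
  event#5 t=5ms outcome=F: state=CLOSED
  event#6 t=9ms outcome=F: state=OPEN
  event#7 t=12ms outcome=S: state=OPEN
  event#8 t=16ms outcome=F: state=OPEN
  event#9 t=17ms outcome=S: state=CLOSED
  event#10 t=21ms outcome=S: state=CLOSED
  event#11 t=22ms outcome=S: state=CLOSED
  event#12 t=23ms outcome=S: state=CLOSED
  event#13 t=26ms outcome=S: state=CLOSED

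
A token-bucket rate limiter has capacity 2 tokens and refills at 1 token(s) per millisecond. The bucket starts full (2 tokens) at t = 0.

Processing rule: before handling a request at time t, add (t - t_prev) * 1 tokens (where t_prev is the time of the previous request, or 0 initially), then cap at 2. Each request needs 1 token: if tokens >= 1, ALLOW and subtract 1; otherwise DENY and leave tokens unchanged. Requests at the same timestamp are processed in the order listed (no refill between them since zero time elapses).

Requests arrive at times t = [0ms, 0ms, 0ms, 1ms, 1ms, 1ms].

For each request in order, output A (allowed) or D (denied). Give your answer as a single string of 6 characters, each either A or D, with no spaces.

Answer: AADADD

Derivation:
Simulating step by step:
  req#1 t=0ms: ALLOW
  req#2 t=0ms: ALLOW
  req#3 t=0ms: DENY
  req#4 t=1ms: ALLOW
  req#5 t=1ms: DENY
  req#6 t=1ms: DENY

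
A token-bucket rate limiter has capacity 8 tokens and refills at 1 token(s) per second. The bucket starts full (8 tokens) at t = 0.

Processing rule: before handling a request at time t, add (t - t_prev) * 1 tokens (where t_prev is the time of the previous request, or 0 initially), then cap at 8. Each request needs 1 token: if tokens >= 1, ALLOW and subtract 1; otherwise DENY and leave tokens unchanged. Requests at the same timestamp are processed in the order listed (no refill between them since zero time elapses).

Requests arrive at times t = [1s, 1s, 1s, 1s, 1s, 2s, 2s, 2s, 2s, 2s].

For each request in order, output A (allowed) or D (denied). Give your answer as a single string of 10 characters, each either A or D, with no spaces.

Answer: AAAAAAAAAD

Derivation:
Simulating step by step:
  req#1 t=1s: ALLOW
  req#2 t=1s: ALLOW
  req#3 t=1s: ALLOW
  req#4 t=1s: ALLOW
  req#5 t=1s: ALLOW
  req#6 t=2s: ALLOW
  req#7 t=2s: ALLOW
  req#8 t=2s: ALLOW
  req#9 t=2s: ALLOW
  req#10 t=2s: DENY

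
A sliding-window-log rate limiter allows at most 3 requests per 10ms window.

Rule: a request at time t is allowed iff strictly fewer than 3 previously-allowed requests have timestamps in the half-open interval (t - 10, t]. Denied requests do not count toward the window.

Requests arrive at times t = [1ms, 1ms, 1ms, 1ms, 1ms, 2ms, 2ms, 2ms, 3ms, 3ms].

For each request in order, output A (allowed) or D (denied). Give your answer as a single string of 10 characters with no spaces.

Tracking allowed requests in the window:
  req#1 t=1ms: ALLOW
  req#2 t=1ms: ALLOW
  req#3 t=1ms: ALLOW
  req#4 t=1ms: DENY
  req#5 t=1ms: DENY
  req#6 t=2ms: DENY
  req#7 t=2ms: DENY
  req#8 t=2ms: DENY
  req#9 t=3ms: DENY
  req#10 t=3ms: DENY

Answer: AAADDDDDDD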